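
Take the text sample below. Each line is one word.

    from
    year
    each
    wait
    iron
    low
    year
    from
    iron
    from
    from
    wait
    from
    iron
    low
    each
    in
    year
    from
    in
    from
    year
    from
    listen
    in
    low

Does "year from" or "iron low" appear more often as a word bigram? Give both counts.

"year from" (3 vs 2)

"year from": 3 occurrences
"iron low": 2 occurrences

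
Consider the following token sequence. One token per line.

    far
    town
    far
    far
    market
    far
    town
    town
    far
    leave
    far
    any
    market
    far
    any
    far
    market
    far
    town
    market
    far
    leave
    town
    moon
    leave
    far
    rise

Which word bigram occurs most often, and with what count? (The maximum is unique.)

"market far", 4 times

Bigram frequencies (highest first):
  market far: 4
  far town: 3
  town far: 2
  far market: 2
  far leave: 2
  leave far: 2
  … (10 more, each ≤ 2)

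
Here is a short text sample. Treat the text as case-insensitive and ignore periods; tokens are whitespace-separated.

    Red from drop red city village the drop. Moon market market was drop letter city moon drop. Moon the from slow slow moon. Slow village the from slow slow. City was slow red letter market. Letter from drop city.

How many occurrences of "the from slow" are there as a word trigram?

2

Scanning the 37 overlapping trigram windows for "the from slow":
  position 19–21: the from slow
  position 26–28: the from slow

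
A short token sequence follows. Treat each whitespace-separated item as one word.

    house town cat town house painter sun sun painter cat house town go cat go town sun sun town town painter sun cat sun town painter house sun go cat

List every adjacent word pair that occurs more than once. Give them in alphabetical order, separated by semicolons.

go cat; house town; painter sun; sun sun; sun town; town painter

Bigram counts meeting the condition (more than once):
  go cat: 2
  house town: 2
  painter sun: 2
  sun sun: 2
  sun town: 2
  town painter: 2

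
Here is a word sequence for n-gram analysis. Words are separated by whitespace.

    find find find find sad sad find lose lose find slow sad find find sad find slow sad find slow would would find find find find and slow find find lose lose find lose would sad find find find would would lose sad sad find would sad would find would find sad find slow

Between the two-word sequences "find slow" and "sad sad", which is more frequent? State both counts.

"find slow" (4 vs 2)

"find slow": 4 occurrences
"sad sad": 2 occurrences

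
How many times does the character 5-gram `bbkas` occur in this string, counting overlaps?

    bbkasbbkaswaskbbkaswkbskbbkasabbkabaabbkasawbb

Sliding a length-5 window over the 46 characters (42 positions):
  position 1–5: bbkas
  position 6–10: bbkas
  position 15–19: bbkas
  position 25–29: bbkas
  position 38–42: bbkas

5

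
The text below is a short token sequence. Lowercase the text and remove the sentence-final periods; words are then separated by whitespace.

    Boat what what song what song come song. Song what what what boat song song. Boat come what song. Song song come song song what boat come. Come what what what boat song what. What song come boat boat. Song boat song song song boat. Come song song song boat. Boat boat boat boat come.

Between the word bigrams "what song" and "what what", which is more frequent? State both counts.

"what what" (6 vs 4)

"what song": 4 occurrences
"what what": 6 occurrences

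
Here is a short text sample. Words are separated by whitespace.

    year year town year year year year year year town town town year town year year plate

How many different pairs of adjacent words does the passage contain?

17 tokens → 16 bigram windows in total.
Repeated bigrams (each contributes count−1 duplicates):
  year year: 7
  town year: 3
  year town: 3
  town town: 2
11 duplicate windows → 16 − 11 = 5 distinct.

5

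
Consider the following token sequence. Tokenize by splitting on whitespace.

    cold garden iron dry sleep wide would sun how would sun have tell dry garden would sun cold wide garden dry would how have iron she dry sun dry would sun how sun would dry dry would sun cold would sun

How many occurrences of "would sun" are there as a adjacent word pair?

6

Scanning the 40 overlapping bigram windows for "would sun":
  position 7–8: would sun
  position 10–11: would sun
  position 16–17: would sun
  position 30–31: would sun
  position 37–38: would sun
  position 40–41: would sun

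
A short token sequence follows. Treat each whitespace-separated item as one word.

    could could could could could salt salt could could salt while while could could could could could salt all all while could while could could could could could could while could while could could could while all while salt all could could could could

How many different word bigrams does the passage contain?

44 tokens → 43 bigram windows in total.
Repeated bigrams (each contributes count−1 duplicates):
  could could: 19
  while could: 5
  could while: 4
  could salt: 3
  all while: 2
  salt all: 2
29 duplicate windows → 43 − 29 = 14 distinct.

14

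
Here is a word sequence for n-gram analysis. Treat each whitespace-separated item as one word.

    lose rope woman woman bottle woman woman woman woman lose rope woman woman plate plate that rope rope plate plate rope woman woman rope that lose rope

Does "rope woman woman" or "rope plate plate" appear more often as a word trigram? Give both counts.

"rope woman woman" (3 vs 1)

"rope woman woman": 3 occurrences
"rope plate plate": 1 occurrence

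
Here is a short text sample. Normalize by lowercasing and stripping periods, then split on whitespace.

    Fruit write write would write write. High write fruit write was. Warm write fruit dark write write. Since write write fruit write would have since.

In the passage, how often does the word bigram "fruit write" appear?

Scanning the 24 overlapping bigram windows for "fruit write":
  position 1–2: fruit write
  position 9–10: fruit write
  position 21–22: fruit write

3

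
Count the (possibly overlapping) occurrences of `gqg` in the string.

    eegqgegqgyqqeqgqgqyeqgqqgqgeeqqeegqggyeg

Sliding a length-3 window over the 40 characters (38 positions):
  position 3–5: gqg
  position 7–9: gqg
  position 15–17: gqg
  position 25–27: gqg
  position 34–36: gqg

5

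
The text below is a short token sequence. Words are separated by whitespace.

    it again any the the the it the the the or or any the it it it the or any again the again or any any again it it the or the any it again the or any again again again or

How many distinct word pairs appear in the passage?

20

42 tokens → 41 bigram windows in total.
Repeated bigrams (each contributes count−1 duplicates):
  or any: 4
  the or: 4
  the the: 4
  any again: 3
  it it: 3
  it the: 3
  again again: 2
  again or: 2
  … (4 more repeated)
21 duplicate windows → 41 − 21 = 20 distinct.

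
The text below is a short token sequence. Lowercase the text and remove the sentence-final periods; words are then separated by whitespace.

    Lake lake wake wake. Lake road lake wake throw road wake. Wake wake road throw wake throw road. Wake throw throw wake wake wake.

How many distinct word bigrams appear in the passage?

24 tokens → 23 bigram windows in total.
Repeated bigrams (each contributes count−1 duplicates):
  wake wake: 5
  wake throw: 3
  lake wake: 2
  road wake: 2
  throw road: 2
  throw wake: 2
10 duplicate windows → 23 − 10 = 13 distinct.

13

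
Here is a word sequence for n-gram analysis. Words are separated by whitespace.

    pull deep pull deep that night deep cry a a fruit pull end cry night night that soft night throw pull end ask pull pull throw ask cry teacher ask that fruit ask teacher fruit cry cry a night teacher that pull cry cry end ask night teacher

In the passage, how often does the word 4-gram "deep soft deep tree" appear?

Scanning the 45 overlapping 4-gram windows for "deep soft deep tree":
  (none found)

0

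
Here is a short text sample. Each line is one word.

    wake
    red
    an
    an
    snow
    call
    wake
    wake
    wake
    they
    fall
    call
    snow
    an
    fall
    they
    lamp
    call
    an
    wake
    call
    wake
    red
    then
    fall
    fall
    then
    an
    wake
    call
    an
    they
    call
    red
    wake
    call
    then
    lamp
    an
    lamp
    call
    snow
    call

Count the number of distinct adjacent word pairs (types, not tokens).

43 tokens → 42 bigram windows in total.
Repeated bigrams (each contributes count−1 duplicates):
  wake call: 3
  an wake: 2
  call an: 2
  call snow: 2
  call wake: 2
  lamp call: 2
  snow call: 2
  wake red: 2
  … (1 more repeated)
10 duplicate windows → 42 − 10 = 32 distinct.

32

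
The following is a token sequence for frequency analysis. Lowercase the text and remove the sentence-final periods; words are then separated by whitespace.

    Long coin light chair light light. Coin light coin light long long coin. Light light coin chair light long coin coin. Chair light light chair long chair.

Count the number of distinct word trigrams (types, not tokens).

27 tokens → 25 trigram windows in total.
Repeated trigrams (each contributes count−1 duplicates):
  chair light light: 2
  coin chair light: 2
  light coin light: 2
  light light coin: 2
  long coin light: 2
5 duplicate windows → 25 − 5 = 20 distinct.

20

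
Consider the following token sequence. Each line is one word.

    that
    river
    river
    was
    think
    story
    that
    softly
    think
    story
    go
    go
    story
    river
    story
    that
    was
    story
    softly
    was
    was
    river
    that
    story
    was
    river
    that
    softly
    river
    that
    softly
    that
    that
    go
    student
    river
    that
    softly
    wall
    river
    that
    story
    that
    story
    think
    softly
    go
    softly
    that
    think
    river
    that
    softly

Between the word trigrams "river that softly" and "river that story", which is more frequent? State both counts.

"river that softly" (4 vs 2)

"river that softly": 4 occurrences
"river that story": 2 occurrences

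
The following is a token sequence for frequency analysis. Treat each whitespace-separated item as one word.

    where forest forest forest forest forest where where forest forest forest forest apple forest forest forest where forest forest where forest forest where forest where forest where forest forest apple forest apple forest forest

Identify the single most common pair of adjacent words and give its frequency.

Bigram frequencies (highest first):
  forest forest: 13
  where forest: 7
  forest where: 6
  forest apple: 3
  apple forest: 3
  where where: 1

"forest forest", 13 times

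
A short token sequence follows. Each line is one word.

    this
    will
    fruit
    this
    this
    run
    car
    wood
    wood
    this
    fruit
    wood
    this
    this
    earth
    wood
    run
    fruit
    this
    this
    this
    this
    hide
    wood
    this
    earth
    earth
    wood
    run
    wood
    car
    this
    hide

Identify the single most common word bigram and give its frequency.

"this this", 5 times

Bigram frequencies (highest first):
  this this: 5
  wood this: 3
  fruit this: 2
  this earth: 2
  earth wood: 2
  wood run: 2
  … (15 more, each ≤ 2)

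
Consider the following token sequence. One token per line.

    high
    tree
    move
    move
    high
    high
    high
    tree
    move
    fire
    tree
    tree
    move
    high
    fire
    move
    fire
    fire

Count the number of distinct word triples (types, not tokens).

15

18 tokens → 16 trigram windows in total.
Repeated trigrams (each contributes count−1 duplicates):
  high tree move: 2
1 duplicate windows → 16 − 1 = 15 distinct.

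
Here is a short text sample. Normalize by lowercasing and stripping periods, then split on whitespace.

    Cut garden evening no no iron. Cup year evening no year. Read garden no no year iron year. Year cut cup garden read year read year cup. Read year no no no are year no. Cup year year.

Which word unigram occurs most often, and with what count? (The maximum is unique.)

"year", 11 times

Unigram frequencies (highest first):
  year: 11
  no: 9
  cup: 4
  read: 4
  garden: 3
  cut: 2
  … (3 more, each ≤ 2)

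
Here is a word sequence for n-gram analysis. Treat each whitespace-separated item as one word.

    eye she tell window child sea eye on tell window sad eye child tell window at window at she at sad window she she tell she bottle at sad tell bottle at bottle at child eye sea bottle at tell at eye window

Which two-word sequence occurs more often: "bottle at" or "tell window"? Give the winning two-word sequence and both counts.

"bottle at": 4 occurrences
"tell window": 3 occurrences

"bottle at" (4 vs 3)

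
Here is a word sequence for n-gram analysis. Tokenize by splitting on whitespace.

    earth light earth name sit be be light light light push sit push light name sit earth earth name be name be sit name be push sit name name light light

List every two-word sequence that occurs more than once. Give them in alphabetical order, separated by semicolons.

earth name; light light; name be; name sit; push sit; sit name

Bigram counts meeting the condition (more than once):
  earth name: 2
  light light: 3
  name be: 3
  name sit: 2
  push sit: 2
  sit name: 2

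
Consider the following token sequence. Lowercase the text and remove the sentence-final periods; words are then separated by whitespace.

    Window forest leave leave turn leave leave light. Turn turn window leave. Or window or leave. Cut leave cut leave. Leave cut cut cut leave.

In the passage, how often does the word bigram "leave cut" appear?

Scanning the 24 overlapping bigram windows for "leave cut":
  position 16–17: leave cut
  position 18–19: leave cut
  position 21–22: leave cut

3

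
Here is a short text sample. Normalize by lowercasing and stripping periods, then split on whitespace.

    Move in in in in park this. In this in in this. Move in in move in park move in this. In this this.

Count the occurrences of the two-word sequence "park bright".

0

Scanning the 23 overlapping bigram windows for "park bright":
  (none found)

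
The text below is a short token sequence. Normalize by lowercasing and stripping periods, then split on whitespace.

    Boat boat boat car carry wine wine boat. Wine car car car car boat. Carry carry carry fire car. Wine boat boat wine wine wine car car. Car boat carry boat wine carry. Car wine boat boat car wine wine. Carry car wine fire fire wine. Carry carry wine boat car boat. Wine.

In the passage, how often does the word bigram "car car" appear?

5

Scanning the 52 overlapping bigram windows for "car car":
  position 10–11: car car
  position 11–12: car car
  position 12–13: car car
  position 26–27: car car
  position 27–28: car car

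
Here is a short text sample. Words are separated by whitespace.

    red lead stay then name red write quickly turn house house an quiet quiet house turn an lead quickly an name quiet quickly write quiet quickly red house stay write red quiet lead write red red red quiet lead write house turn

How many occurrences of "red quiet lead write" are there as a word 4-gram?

2

Scanning the 39 overlapping 4-gram windows for "red quiet lead write":
  position 31–34: red quiet lead write
  position 37–40: red quiet lead write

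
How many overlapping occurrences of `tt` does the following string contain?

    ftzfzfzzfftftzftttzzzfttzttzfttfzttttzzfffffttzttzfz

Sliding a length-2 window over the 52 characters (51 positions):
  position 16–17: tt
  position 17–18: tt
  position 23–24: tt
  position 26–27: tt
  position 30–31: tt
  position 34–35: tt
  position 35–36: tt
  position 36–37: tt
  position 45–46: tt
  position 48–49: tt

10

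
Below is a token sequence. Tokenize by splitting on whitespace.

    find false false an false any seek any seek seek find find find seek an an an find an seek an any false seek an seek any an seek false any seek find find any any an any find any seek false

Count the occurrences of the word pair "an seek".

3

Scanning the 41 overlapping bigram windows for "an seek":
  position 19–20: an seek
  position 25–26: an seek
  position 28–29: an seek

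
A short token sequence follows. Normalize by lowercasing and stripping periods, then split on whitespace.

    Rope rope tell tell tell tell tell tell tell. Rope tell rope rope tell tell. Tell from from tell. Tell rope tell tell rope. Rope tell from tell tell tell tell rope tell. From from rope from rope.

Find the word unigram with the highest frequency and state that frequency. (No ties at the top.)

"tell", 21 times

Unigram frequencies (highest first):
  tell: 21
  rope: 11
  from: 6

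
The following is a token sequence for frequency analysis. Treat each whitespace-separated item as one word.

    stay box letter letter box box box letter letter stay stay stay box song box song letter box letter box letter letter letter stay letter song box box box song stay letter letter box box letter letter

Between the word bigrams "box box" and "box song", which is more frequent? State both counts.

"box box" (5 vs 3)

"box box": 5 occurrences
"box song": 3 occurrences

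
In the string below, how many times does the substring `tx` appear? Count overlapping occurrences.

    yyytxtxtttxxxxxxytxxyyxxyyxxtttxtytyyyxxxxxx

5

Sliding a length-2 window over the 44 characters (43 positions):
  position 4–5: tx
  position 6–7: tx
  position 10–11: tx
  position 18–19: tx
  position 31–32: tx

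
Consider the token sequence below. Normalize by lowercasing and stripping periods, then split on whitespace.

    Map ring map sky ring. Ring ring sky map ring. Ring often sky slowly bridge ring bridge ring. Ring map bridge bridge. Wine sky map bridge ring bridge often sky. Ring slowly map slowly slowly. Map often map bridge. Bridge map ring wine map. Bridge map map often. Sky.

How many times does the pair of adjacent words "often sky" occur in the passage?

3

Scanning the 48 overlapping bigram windows for "often sky":
  position 12–13: often sky
  position 29–30: often sky
  position 48–49: often sky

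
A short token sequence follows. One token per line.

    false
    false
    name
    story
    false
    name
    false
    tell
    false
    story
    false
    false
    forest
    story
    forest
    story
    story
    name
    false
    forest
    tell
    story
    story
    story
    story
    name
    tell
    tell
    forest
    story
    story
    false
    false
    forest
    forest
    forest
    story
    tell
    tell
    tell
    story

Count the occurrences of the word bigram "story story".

Scanning the 40 overlapping bigram windows for "story story":
  position 16–17: story story
  position 22–23: story story
  position 23–24: story story
  position 24–25: story story
  position 30–31: story story

5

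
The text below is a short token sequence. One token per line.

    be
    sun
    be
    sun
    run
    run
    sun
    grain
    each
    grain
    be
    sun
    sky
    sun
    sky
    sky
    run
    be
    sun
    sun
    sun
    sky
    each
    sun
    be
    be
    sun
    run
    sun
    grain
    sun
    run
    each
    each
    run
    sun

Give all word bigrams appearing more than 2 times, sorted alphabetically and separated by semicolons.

be sun; run sun; sun run; sun sky

Bigram counts meeting the condition (more than 2 times):
  be sun: 5
  run sun: 3
  sun run: 3
  sun sky: 3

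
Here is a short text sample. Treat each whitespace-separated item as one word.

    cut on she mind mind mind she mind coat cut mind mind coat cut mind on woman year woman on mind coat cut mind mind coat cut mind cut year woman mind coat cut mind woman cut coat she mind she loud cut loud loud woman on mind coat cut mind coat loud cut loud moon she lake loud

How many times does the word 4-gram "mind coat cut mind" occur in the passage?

6

Scanning the 56 overlapping 4-gram windows for "mind coat cut mind":
  position 8–11: mind coat cut mind
  position 12–15: mind coat cut mind
  position 21–24: mind coat cut mind
  position 25–28: mind coat cut mind
  position 32–35: mind coat cut mind
  position 48–51: mind coat cut mind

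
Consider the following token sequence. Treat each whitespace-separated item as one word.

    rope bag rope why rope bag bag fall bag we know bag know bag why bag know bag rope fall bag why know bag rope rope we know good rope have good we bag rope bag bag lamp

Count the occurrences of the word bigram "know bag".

Scanning the 37 overlapping bigram windows for "know bag":
  position 11–12: know bag
  position 13–14: know bag
  position 17–18: know bag
  position 23–24: know bag

4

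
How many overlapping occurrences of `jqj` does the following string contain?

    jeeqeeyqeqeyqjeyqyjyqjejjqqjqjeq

Sliding a length-3 window over the 32 characters (30 positions):
  position 28–30: jqj

1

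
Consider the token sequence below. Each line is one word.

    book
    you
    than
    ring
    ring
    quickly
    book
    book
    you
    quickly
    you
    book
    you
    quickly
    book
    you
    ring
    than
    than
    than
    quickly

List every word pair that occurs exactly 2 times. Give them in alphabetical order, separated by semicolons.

quickly book; than than; you quickly

Bigram counts meeting the condition (exactly 2 times):
  quickly book: 2
  than than: 2
  you quickly: 2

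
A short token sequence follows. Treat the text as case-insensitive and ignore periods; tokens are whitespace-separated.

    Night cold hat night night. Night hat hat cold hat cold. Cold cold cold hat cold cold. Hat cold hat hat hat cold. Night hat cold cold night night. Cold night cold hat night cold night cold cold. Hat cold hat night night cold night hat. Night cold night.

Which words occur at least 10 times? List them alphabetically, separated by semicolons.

Unigram counts meeting the condition (at least 10 times):
  cold: 20
  hat: 14
  night: 15

cold; hat; night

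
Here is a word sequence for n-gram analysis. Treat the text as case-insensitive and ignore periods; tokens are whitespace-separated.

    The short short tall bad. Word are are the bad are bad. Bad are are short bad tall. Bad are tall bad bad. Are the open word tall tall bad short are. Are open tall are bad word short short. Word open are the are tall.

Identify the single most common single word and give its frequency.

"are", 12 times

Unigram frequencies (highest first):
  are: 12
  bad: 10
  tall: 7
  short: 6
  the: 4
  word: 4
  … (1 more, each ≤ 3)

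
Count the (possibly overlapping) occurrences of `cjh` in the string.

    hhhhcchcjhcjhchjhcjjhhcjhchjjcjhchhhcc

Sliding a length-3 window over the 38 characters (36 positions):
  position 8–10: cjh
  position 11–13: cjh
  position 23–25: cjh
  position 30–32: cjh

4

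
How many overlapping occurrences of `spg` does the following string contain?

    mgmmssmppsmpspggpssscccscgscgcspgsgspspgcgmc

Sliding a length-3 window over the 44 characters (42 positions):
  position 13–15: spg
  position 31–33: spg
  position 38–40: spg

3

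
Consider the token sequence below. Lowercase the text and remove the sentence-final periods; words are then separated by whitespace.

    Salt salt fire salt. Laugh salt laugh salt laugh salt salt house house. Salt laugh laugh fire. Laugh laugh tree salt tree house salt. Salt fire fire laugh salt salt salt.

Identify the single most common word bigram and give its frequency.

"salt salt", 5 times

Bigram frequencies (highest first):
  salt salt: 5
  salt laugh: 4
  laugh salt: 4
  salt fire: 2
  house salt: 2
  laugh laugh: 2
  … (10 more, each ≤ 2)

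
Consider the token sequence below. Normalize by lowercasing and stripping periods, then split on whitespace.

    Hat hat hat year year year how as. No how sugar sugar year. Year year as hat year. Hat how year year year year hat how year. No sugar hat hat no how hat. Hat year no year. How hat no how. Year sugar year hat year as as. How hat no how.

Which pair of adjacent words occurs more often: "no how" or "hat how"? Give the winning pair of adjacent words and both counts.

"no how" (4 vs 2)

"no how": 4 occurrences
"hat how": 2 occurrences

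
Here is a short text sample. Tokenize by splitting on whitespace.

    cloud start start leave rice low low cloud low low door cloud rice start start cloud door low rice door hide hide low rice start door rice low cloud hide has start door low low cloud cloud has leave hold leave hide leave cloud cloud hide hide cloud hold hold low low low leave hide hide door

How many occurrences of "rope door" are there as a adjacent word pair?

0

Scanning the 56 overlapping bigram windows for "rope door":
  (none found)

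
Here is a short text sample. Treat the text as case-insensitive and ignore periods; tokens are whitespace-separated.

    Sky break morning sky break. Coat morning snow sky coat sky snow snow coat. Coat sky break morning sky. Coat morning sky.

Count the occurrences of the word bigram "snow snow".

Scanning the 21 overlapping bigram windows for "snow snow":
  position 12–13: snow snow

1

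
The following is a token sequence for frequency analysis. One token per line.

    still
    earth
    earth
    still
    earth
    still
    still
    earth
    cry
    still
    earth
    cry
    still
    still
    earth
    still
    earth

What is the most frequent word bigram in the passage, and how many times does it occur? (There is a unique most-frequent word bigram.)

Bigram frequencies (highest first):
  still earth: 6
  earth still: 3
  still still: 2
  earth cry: 2
  cry still: 2
  earth earth: 1

"still earth", 6 times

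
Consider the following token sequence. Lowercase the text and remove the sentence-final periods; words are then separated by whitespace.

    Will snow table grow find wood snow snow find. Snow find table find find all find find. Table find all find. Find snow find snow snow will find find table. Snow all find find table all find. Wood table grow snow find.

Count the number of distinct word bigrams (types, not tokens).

21

42 tokens → 41 bigram windows in total.
Repeated bigrams (each contributes count−1 duplicates):
  find find: 5
  all find: 4
  find table: 4
  snow find: 4
  find snow: 3
  find all: 2
  find wood: 2
  snow snow: 2
  … (2 more repeated)
20 duplicate windows → 41 − 20 = 21 distinct.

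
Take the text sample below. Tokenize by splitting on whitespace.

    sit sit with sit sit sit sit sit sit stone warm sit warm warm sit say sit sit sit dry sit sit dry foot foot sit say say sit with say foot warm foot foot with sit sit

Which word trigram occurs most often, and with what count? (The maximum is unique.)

Trigram frequencies (highest first):
  sit sit sit: 5
  with sit sit: 2
  sit sit dry: 2
  sit sit with: 1
  sit with sit: 1
  sit sit stone: 1
  … (24 more, each ≤ 1)

"sit sit sit", 5 times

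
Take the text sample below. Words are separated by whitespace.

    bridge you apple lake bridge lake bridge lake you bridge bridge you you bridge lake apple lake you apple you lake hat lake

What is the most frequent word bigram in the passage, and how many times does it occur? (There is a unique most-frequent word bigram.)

"bridge lake", 3 times

Bigram frequencies (highest first):
  bridge lake: 3
  bridge you: 2
  you apple: 2
  apple lake: 2
  lake bridge: 2
  lake you: 2
  … (8 more, each ≤ 2)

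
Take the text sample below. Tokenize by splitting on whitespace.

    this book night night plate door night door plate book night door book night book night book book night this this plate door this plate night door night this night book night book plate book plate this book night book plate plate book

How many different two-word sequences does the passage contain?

21

43 tokens → 42 bigram windows in total.
Repeated bigrams (each contributes count−1 duplicates):
  book night: 7
  night book: 5
  book plate: 3
  night door: 3
  plate book: 3
  door night: 2
  night this: 2
  plate door: 2
  … (2 more repeated)
21 duplicate windows → 42 − 21 = 21 distinct.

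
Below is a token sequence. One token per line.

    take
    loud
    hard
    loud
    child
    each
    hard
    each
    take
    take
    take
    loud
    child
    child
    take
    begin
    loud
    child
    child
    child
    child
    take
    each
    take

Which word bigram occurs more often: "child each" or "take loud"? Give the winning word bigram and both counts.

"child each": 1 occurrence
"take loud": 2 occurrences

"take loud" (2 vs 1)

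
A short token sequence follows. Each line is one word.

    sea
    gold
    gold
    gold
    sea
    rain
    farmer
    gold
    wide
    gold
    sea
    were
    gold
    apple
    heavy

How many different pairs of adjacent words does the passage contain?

12

15 tokens → 14 bigram windows in total.
Repeated bigrams (each contributes count−1 duplicates):
  gold gold: 2
  gold sea: 2
2 duplicate windows → 14 − 2 = 12 distinct.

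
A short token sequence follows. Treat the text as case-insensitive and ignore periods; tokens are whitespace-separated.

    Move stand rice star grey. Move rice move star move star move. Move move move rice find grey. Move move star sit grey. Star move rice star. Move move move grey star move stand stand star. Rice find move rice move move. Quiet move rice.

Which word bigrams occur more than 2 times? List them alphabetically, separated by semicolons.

Bigram counts meeting the condition (more than 2 times):
  move move: 7
  move rice: 5
  move star: 3
  star move: 5

move move; move rice; move star; star move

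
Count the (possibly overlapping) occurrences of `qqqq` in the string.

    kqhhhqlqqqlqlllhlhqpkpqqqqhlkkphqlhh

1

Sliding a length-4 window over the 36 characters (33 positions):
  position 23–26: qqqq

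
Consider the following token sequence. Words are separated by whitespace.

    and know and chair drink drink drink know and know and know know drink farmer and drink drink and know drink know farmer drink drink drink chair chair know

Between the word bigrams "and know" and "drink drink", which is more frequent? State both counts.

"and know": 4 occurrences
"drink drink": 5 occurrences

"drink drink" (5 vs 4)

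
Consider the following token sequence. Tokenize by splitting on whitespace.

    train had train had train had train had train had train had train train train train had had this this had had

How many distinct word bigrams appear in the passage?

22 tokens → 21 bigram windows in total.
Repeated bigrams (each contributes count−1 duplicates):
  train had: 7
  had train: 6
  train train: 3
  had had: 2
14 duplicate windows → 21 − 14 = 7 distinct.

7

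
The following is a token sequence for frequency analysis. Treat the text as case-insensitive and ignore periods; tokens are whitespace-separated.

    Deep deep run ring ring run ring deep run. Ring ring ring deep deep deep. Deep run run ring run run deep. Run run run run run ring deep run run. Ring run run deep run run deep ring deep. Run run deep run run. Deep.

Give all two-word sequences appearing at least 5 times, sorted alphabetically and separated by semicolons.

deep run; run deep; run ring; run run

Bigram counts meeting the condition (at least 5 times):
  deep run: 8
  run deep: 5
  run ring: 6
  run run: 11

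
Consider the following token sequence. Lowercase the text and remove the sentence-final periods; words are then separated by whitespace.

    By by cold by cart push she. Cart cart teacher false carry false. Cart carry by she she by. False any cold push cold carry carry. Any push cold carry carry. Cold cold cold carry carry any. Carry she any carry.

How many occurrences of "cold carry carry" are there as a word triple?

3

Scanning the 39 overlapping trigram windows for "cold carry carry":
  position 24–26: cold carry carry
  position 29–31: cold carry carry
  position 34–36: cold carry carry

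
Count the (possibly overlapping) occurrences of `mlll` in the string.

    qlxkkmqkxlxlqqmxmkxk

0

Sliding a length-4 window over the 20 characters (17 positions):
  (no match at any position)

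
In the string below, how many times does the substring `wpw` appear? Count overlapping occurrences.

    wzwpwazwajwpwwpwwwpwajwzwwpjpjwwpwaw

5

Sliding a length-3 window over the 36 characters (34 positions):
  position 3–5: wpw
  position 11–13: wpw
  position 14–16: wpw
  position 18–20: wpw
  position 32–34: wpw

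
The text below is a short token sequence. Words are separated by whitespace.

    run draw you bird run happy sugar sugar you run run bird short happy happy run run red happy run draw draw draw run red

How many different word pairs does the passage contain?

19

25 tokens → 24 bigram windows in total.
Repeated bigrams (each contributes count−1 duplicates):
  draw draw: 2
  happy run: 2
  run draw: 2
  run red: 2
  run run: 2
5 duplicate windows → 24 − 5 = 19 distinct.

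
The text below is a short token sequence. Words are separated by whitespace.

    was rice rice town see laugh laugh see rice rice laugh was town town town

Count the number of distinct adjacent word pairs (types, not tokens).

12

15 tokens → 14 bigram windows in total.
Repeated bigrams (each contributes count−1 duplicates):
  rice rice: 2
  town town: 2
2 duplicate windows → 14 − 2 = 12 distinct.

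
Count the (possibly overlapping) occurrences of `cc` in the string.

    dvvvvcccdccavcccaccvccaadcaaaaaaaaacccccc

Sliding a length-2 window over the 41 characters (40 positions):
  position 6–7: cc
  position 7–8: cc
  position 10–11: cc
  position 14–15: cc
  position 15–16: cc
  position 18–19: cc
  position 21–22: cc
  position 36–37: cc
  position 37–38: cc
  position 38–39: cc
  … (2 more)

12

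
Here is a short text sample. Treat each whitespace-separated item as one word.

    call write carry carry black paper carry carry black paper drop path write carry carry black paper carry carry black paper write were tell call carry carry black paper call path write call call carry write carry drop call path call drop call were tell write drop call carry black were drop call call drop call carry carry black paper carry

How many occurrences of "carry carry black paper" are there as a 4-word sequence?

Scanning the 58 overlapping 4-gram windows for "carry carry black paper":
  position 3–6: carry carry black paper
  position 7–10: carry carry black paper
  position 14–17: carry carry black paper
  position 18–21: carry carry black paper
  position 26–29: carry carry black paper
  position 57–60: carry carry black paper

6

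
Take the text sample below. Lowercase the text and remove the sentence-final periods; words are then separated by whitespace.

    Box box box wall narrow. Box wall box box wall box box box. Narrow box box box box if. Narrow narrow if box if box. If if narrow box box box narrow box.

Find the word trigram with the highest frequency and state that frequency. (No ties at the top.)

Trigram frequencies (highest first):
  box box box: 5
  box box wall: 2
  box wall box: 2
  wall box box: 2
  box box narrow: 2
  box narrow box: 2
  … (14 more, each ≤ 2)

"box box box", 5 times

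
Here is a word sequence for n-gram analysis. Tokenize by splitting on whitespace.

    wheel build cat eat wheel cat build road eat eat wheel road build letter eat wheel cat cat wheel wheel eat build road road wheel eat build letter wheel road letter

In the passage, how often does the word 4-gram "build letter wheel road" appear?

1

Scanning the 28 overlapping 4-gram windows for "build letter wheel road":
  position 27–30: build letter wheel road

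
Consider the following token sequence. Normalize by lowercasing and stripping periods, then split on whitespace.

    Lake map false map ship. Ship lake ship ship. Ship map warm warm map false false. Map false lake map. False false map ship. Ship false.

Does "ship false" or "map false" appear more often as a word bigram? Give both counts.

"map false" (4 vs 1)

"ship false": 1 occurrence
"map false": 4 occurrences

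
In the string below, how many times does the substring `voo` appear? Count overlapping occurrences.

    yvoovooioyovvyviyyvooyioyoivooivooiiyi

5

Sliding a length-3 window over the 38 characters (36 positions):
  position 2–4: voo
  position 5–7: voo
  position 19–21: voo
  position 28–30: voo
  position 32–34: voo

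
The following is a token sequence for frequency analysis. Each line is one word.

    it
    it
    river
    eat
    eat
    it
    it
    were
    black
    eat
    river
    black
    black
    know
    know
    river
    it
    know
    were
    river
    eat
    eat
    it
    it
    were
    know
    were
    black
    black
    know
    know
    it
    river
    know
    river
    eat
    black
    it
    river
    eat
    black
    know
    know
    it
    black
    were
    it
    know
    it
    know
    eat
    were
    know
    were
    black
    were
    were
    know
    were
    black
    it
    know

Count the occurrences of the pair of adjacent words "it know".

4

Scanning the 61 overlapping bigram windows for "it know":
  position 17–18: it know
  position 47–48: it know
  position 49–50: it know
  position 61–62: it know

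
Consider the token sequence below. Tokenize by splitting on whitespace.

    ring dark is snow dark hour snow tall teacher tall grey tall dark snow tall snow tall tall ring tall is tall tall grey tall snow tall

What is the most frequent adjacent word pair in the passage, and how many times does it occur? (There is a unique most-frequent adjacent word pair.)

Bigram frequencies (highest first):
  snow tall: 4
  tall grey: 2
  grey tall: 2
  tall snow: 2
  tall tall: 2
  ring dark: 1
  … (13 more, each ≤ 1)

"snow tall", 4 times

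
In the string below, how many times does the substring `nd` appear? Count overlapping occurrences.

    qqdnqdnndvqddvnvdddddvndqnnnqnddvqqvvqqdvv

Sliding a length-2 window over the 42 characters (41 positions):
  position 8–9: nd
  position 23–24: nd
  position 30–31: nd

3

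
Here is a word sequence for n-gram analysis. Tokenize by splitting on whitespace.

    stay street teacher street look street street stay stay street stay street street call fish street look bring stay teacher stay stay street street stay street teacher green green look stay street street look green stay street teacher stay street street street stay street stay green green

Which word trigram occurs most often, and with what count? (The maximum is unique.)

"stay street street", 4 times

Trigram frequencies (highest first):
  stay street street: 4
  stay street teacher: 3
  street street stay: 3
  street stay street: 3
  stay stay street: 2
  stay street stay: 2
  … (28 more, each ≤ 1)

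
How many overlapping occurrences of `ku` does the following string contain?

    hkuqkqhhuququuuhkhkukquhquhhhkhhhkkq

2

Sliding a length-2 window over the 36 characters (35 positions):
  position 2–3: ku
  position 19–20: ku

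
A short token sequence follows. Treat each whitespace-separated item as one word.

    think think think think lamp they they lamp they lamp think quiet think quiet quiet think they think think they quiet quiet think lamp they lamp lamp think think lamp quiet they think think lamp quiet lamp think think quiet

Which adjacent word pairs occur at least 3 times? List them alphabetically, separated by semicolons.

lamp they; lamp think; quiet think; they lamp; think lamp; think quiet; think think

Bigram counts meeting the condition (at least 3 times):
  lamp they: 3
  lamp think: 3
  quiet think: 3
  they lamp: 3
  think lamp: 4
  think quiet: 3
  think think: 7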